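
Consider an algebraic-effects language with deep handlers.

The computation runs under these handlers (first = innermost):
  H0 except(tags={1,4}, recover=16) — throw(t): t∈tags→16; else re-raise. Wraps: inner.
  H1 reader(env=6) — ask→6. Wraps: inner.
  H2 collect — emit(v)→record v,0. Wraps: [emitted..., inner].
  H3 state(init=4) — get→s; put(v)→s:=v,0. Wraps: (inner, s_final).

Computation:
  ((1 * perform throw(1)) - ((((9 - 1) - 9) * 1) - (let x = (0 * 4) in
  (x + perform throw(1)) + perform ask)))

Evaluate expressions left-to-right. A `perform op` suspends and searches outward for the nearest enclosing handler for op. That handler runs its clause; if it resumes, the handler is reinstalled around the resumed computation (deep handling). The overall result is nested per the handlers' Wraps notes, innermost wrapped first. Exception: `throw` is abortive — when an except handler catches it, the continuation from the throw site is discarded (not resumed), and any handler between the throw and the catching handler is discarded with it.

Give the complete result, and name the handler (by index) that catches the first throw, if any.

Evaluation trace:
throw(1) @ H0 caught ⇒ 16
H1 returns 16
H2 returns [16]
H3 returns ([16], 4)
= ([16], 4)

Answer: ([16], 4) ; first throw caught by: H0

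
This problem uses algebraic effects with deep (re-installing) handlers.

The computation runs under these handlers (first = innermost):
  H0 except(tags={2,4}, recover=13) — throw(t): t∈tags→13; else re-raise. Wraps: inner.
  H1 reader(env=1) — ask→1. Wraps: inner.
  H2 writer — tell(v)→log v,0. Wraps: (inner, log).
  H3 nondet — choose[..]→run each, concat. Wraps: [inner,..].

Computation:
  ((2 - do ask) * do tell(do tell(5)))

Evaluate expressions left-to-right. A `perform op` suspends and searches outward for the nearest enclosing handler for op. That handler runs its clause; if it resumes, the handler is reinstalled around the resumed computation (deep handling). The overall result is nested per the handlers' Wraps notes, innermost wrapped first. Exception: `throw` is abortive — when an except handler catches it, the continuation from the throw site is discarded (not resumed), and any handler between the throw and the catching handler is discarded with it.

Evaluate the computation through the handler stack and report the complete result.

Step-by-step:
ask @ H1 ⇒ 1
tell(5) @ H2 ⇒ log+=5
tell(0) @ H2 ⇒ log+=0
H0 returns 0
H1 returns 0
H2 returns (0, (5, 0))
H3 returns [(0, (5, 0))]
= [(0, (5, 0))]

Answer: [(0, (5, 0))]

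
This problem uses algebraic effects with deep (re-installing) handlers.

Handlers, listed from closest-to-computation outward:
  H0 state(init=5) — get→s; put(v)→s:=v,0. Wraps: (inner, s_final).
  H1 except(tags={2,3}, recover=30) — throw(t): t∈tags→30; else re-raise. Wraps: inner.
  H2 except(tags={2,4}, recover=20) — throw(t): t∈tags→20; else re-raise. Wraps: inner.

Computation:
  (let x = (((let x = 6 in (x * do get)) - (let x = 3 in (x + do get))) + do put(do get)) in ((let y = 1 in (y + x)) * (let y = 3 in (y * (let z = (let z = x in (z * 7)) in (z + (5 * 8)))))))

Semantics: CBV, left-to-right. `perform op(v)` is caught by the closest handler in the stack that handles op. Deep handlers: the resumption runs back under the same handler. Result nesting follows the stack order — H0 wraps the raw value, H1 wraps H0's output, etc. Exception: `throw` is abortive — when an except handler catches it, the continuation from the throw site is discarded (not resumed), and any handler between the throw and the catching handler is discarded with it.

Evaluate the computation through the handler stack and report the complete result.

Evaluation trace:
get @ H0 ⇒ 5
get @ H0 ⇒ 5
get @ H0 ⇒ 5
put(5) @ H0 ⇒ s:=5
H0 returns (13386, 5)
H1 returns (13386, 5)
H2 returns (13386, 5)
= (13386, 5)

Answer: (13386, 5)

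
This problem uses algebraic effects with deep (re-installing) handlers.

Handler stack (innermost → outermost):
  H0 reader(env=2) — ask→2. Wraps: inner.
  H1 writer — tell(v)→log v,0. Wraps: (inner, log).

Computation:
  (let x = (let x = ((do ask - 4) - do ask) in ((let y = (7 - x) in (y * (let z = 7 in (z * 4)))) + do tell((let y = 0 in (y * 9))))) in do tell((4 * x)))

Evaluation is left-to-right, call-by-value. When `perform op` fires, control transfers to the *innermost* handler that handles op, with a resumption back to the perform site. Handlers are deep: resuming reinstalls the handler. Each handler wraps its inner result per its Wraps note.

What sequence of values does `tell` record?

Evaluation trace:
ask @ H0 ⇒ 2
ask @ H0 ⇒ 2
tell(0) @ H1 ⇒ log+=0
tell(1232) @ H1 ⇒ log+=1232
H0 returns 0
H1 returns (0, (0, 1232))
= (0, (0, 1232))

Answer: (0, 1232)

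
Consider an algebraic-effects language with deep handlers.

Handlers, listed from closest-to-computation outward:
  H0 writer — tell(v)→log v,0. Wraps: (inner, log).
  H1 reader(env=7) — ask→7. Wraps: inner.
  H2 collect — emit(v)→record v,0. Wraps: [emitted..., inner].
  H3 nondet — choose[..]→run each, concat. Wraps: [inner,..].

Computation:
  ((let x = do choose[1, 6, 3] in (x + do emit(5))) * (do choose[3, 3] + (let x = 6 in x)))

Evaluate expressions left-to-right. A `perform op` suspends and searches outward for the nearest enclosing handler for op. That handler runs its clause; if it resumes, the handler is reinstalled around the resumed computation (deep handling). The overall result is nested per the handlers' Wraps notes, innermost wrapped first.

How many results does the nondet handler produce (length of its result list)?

Answer: 6

Evaluation trace:
choose[1, 6, 3] @ H3
  branch[0] choose=1:
    emit(5) @ H2 ⇒ out+=5
    choose[3, 3] @ H3
      branch[0] choose=3:
        H0 returns (9, ())
        H1 returns (9, ())
        H2 returns [5, (9, ())]
        H3 returns [[5, (9, ())]]
      branch[1] choose=3:
        H0 returns (9, ())
        H1 returns (9, ())
        H2 returns [5, (9, ())]
        H3 returns [[5, (9, ())]]
  branch[1] choose=6:
    emit(5) @ H2 ⇒ out+=5
    choose[3, 3] @ H3
      branch[0] choose=3:
        H0 returns (54, ())
        H1 returns (54, ())
        H2 returns [5, (54, ())]
        H3 returns [[5, (54, ())]]
      branch[1] choose=3:
        H0 returns (54, ())
        H1 returns (54, ())
        H2 returns [5, (54, ())]
        H3 returns [[5, (54, ())]]
  branch[2] choose=3:
    emit(5) @ H2 ⇒ out+=5
    choose[3, 3] @ H3
      branch[0] choose=3:
        H0 returns (27, ())
        H1 returns (27, ())
        H2 returns [5, (27, ())]
        H3 returns [[5, (27, ())]]
      branch[1] choose=3:
        H0 returns (27, ())
        H1 returns (27, ())
        H2 returns [5, (27, ())]
        H3 returns [[5, (27, ())]]
= [[5, (9, ())], [5, (9, ())], [5, (54, ())], [5, (54, ())], [5, (27, ())], [5, (27, ())]]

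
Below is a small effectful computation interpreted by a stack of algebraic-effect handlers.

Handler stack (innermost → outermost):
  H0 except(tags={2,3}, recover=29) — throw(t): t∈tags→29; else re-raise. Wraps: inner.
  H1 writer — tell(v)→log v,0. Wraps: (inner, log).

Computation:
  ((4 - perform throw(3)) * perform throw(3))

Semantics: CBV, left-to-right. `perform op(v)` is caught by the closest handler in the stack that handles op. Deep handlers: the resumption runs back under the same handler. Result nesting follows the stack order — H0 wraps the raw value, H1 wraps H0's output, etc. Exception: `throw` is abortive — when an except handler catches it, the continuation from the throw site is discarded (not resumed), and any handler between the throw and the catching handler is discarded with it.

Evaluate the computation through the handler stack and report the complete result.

Step-by-step:
throw(3) @ H0 caught ⇒ 29
H1 returns (29, ())
= (29, ())

Answer: (29, ())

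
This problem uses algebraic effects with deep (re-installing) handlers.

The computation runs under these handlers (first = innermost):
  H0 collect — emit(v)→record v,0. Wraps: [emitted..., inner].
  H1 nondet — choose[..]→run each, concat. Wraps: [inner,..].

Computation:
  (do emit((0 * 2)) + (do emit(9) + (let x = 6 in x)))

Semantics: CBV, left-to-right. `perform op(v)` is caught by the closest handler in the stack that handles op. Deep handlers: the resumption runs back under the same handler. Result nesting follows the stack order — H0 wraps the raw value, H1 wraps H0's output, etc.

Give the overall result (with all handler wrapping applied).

Step-by-step:
emit(0) @ H0 ⇒ out+=0
emit(9) @ H0 ⇒ out+=9
H0 returns [0, 9, 6]
H1 returns [[0, 9, 6]]
= [[0, 9, 6]]

Answer: [[0, 9, 6]]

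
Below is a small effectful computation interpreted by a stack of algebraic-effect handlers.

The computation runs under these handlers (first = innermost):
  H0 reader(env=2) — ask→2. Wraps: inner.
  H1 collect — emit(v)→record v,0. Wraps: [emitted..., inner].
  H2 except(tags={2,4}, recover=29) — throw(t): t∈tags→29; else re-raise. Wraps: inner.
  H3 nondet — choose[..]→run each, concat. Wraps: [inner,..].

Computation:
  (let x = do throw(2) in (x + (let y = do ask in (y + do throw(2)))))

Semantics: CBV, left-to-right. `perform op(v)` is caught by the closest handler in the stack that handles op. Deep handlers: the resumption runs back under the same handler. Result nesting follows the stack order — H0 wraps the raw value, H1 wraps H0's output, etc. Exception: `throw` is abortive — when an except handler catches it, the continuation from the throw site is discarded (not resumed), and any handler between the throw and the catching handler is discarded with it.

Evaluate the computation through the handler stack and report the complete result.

Answer: [29]

Evaluation trace:
throw(2) @ H2 caught ⇒ 29
H3 returns [29]
= [29]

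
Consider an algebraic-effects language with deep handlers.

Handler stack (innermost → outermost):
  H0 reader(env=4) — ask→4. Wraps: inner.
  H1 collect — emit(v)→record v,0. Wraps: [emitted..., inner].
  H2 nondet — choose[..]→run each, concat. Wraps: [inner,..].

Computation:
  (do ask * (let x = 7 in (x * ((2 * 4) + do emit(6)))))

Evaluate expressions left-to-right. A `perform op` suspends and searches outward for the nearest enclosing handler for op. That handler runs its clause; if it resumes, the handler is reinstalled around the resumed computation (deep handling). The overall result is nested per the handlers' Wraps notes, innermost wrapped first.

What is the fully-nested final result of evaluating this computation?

Step-by-step:
ask @ H0 ⇒ 4
emit(6) @ H1 ⇒ out+=6
H0 returns 224
H1 returns [6, 224]
H2 returns [[6, 224]]
= [[6, 224]]

Answer: [[6, 224]]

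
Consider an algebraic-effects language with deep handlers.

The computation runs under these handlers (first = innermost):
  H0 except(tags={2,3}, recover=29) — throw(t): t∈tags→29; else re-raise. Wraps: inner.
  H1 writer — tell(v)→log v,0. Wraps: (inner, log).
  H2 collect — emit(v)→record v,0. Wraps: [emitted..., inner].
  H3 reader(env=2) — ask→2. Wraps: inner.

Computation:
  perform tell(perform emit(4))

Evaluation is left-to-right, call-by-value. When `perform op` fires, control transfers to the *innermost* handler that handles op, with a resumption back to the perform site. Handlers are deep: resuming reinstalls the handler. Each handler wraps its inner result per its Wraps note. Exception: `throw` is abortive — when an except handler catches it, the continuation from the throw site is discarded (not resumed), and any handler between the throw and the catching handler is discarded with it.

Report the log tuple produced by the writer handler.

Evaluation trace:
emit(4) @ H2 ⇒ out+=4
tell(0) @ H1 ⇒ log+=0
H0 returns 0
H1 returns (0, (0))
H2 returns [4, (0, (0))]
H3 returns [4, (0, (0))]
= [4, (0, (0))]

Answer: (0)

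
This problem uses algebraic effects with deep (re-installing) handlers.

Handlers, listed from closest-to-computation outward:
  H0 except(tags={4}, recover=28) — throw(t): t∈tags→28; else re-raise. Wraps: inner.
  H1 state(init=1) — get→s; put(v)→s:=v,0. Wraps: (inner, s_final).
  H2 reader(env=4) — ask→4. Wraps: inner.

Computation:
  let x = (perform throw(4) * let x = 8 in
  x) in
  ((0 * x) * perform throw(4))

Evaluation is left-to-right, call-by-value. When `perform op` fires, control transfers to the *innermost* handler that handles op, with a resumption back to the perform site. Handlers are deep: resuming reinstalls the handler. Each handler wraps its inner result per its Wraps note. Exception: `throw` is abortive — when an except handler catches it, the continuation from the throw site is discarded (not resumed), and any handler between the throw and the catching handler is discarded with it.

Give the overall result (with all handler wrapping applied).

Answer: (28, 1)

Evaluation trace:
throw(4) @ H0 caught ⇒ 28
H1 returns (28, 1)
H2 returns (28, 1)
= (28, 1)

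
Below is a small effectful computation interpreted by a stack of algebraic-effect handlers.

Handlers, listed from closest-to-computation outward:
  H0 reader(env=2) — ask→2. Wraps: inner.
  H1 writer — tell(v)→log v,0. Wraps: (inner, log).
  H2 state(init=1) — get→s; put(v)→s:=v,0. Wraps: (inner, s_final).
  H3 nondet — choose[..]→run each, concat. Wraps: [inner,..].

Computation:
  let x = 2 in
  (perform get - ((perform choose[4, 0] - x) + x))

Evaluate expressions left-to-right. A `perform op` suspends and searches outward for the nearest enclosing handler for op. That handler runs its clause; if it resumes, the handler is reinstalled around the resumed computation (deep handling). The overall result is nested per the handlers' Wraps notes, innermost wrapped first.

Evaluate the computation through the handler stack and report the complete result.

Step-by-step:
get @ H2 ⇒ 1
choose[4, 0] @ H3
  branch[0] choose=4:
    H0 returns -3
    H1 returns (-3, ())
    H2 returns ((-3, ()), 1)
    H3 returns [((-3, ()), 1)]
  branch[1] choose=0:
    H0 returns 1
    H1 returns (1, ())
    H2 returns ((1, ()), 1)
    H3 returns [((1, ()), 1)]
= [((-3, ()), 1), ((1, ()), 1)]

Answer: [((-3, ()), 1), ((1, ()), 1)]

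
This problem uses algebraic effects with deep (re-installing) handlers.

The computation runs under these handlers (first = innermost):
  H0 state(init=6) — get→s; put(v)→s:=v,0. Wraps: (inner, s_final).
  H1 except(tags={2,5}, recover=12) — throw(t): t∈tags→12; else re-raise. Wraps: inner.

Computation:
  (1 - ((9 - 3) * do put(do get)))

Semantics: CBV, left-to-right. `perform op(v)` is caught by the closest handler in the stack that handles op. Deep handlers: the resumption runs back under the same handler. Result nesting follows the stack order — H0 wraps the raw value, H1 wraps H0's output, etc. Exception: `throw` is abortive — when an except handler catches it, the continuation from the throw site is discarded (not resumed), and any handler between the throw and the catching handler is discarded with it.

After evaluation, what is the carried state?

Evaluation trace:
get @ H0 ⇒ 6
put(6) @ H0 ⇒ s:=6
H0 returns (1, 6)
H1 returns (1, 6)
= (1, 6)

Answer: 6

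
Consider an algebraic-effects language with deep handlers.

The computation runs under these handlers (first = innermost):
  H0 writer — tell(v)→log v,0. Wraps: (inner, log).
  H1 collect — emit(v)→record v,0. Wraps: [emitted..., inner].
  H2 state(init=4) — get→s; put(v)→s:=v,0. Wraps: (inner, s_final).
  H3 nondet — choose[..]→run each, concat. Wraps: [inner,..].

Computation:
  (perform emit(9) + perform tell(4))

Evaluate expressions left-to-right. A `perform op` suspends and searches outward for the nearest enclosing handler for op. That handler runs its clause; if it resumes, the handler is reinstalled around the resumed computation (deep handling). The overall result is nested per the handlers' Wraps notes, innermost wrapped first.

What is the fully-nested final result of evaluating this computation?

Answer: [([9, (0, (4))], 4)]

Evaluation trace:
emit(9) @ H1 ⇒ out+=9
tell(4) @ H0 ⇒ log+=4
H0 returns (0, (4))
H1 returns [9, (0, (4))]
H2 returns ([9, (0, (4))], 4)
H3 returns [([9, (0, (4))], 4)]
= [([9, (0, (4))], 4)]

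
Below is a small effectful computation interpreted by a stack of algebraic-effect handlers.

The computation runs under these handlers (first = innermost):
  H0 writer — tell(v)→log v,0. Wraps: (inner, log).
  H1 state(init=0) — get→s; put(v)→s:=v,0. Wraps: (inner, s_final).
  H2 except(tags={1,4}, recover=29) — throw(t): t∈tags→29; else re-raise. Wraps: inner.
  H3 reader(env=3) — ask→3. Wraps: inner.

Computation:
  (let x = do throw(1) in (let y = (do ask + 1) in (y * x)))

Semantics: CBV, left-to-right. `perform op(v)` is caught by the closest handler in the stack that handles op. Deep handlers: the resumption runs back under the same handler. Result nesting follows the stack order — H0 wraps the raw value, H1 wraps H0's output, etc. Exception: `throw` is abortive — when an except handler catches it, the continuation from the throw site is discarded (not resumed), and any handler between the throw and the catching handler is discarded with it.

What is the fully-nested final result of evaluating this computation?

Answer: 29

Evaluation trace:
throw(1) @ H2 caught ⇒ 29
H3 returns 29
= 29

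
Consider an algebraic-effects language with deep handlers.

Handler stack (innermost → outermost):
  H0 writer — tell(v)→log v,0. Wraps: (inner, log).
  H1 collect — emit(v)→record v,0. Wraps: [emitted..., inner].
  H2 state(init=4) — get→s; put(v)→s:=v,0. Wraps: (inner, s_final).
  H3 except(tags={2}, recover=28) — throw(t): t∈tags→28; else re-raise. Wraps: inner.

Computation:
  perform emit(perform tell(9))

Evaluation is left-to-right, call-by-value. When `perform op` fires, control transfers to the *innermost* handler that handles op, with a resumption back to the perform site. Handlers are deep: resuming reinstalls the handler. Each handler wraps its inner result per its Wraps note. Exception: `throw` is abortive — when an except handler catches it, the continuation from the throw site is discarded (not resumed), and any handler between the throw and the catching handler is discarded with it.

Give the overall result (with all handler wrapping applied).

Step-by-step:
tell(9) @ H0 ⇒ log+=9
emit(0) @ H1 ⇒ out+=0
H0 returns (0, (9))
H1 returns [0, (0, (9))]
H2 returns ([0, (0, (9))], 4)
H3 returns ([0, (0, (9))], 4)
= ([0, (0, (9))], 4)

Answer: ([0, (0, (9))], 4)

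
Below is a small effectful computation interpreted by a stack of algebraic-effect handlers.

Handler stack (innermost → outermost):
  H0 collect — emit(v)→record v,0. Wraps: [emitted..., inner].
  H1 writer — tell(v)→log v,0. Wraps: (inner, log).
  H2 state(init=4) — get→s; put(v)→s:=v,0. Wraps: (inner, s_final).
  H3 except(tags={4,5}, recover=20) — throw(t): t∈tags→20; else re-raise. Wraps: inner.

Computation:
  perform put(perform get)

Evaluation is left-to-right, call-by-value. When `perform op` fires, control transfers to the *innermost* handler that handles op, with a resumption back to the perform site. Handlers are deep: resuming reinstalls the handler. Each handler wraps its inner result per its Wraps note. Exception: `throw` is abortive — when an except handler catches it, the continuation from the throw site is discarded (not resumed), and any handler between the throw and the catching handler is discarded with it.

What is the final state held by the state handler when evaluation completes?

Step-by-step:
get @ H2 ⇒ 4
put(4) @ H2 ⇒ s:=4
H0 returns [0]
H1 returns ([0], ())
H2 returns (([0], ()), 4)
H3 returns (([0], ()), 4)
= (([0], ()), 4)

Answer: 4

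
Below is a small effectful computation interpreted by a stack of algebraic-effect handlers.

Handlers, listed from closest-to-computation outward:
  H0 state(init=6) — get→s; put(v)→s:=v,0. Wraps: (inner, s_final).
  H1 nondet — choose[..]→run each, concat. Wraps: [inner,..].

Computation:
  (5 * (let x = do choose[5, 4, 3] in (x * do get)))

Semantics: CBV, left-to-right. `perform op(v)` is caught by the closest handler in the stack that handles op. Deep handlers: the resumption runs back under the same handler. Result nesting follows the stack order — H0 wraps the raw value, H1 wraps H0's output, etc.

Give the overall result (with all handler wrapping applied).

Evaluation trace:
choose[5, 4, 3] @ H1
  branch[0] choose=5:
    get @ H0 ⇒ 6
    H0 returns (150, 6)
    H1 returns [(150, 6)]
  branch[1] choose=4:
    get @ H0 ⇒ 6
    H0 returns (120, 6)
    H1 returns [(120, 6)]
  branch[2] choose=3:
    get @ H0 ⇒ 6
    H0 returns (90, 6)
    H1 returns [(90, 6)]
= [(150, 6), (120, 6), (90, 6)]

Answer: [(150, 6), (120, 6), (90, 6)]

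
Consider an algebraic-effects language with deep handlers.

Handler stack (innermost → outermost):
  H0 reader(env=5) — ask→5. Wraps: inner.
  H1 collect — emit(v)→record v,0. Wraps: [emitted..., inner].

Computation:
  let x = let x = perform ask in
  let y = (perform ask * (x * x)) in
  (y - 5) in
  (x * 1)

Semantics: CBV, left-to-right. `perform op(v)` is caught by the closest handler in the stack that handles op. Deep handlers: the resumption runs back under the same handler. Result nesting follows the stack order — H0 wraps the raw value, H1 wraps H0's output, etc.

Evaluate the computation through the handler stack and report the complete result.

Working:
ask @ H0 ⇒ 5
ask @ H0 ⇒ 5
H0 returns 120
H1 returns [120]
= [120]

Answer: [120]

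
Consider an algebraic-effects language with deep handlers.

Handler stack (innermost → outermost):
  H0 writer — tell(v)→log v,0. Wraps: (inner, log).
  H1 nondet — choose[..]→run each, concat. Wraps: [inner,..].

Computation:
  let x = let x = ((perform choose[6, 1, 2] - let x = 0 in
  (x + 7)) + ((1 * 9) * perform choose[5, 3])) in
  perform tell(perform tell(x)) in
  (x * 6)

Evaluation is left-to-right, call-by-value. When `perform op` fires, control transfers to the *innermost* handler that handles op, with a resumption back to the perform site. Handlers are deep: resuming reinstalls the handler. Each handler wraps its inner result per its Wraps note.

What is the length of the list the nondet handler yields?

Working:
choose[6, 1, 2] @ H1
  branch[0] choose=6:
    choose[5, 3] @ H1
      branch[0] choose=5:
        tell(44) @ H0 ⇒ log+=44
        tell(0) @ H0 ⇒ log+=0
        H0 returns (0, (44, 0))
        H1 returns [(0, (44, 0))]
      branch[1] choose=3:
        tell(26) @ H0 ⇒ log+=26
        tell(0) @ H0 ⇒ log+=0
        H0 returns (0, (26, 0))
        H1 returns [(0, (26, 0))]
  branch[1] choose=1:
    choose[5, 3] @ H1
      branch[0] choose=5:
        tell(39) @ H0 ⇒ log+=39
        tell(0) @ H0 ⇒ log+=0
        H0 returns (0, (39, 0))
        H1 returns [(0, (39, 0))]
      branch[1] choose=3:
        tell(21) @ H0 ⇒ log+=21
        tell(0) @ H0 ⇒ log+=0
        H0 returns (0, (21, 0))
        H1 returns [(0, (21, 0))]
  branch[2] choose=2:
    choose[5, 3] @ H1
      branch[0] choose=5:
        tell(40) @ H0 ⇒ log+=40
        tell(0) @ H0 ⇒ log+=0
        H0 returns (0, (40, 0))
        H1 returns [(0, (40, 0))]
      branch[1] choose=3:
        tell(22) @ H0 ⇒ log+=22
        tell(0) @ H0 ⇒ log+=0
        H0 returns (0, (22, 0))
        H1 returns [(0, (22, 0))]
= [(0, (44, 0)), (0, (26, 0)), (0, (39, 0)), (0, (21, 0)), (0, (40, 0)), (0, (22, 0))]

Answer: 6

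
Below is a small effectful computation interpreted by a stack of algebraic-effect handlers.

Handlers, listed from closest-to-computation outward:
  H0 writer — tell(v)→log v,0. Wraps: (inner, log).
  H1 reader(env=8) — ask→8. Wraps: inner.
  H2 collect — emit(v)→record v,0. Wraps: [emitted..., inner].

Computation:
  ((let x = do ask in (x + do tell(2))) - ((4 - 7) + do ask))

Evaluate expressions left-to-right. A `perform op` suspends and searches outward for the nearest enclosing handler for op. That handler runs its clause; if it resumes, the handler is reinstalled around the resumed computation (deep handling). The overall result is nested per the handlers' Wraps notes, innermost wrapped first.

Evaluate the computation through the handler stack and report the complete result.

Answer: [(3, (2))]

Step-by-step:
ask @ H1 ⇒ 8
tell(2) @ H0 ⇒ log+=2
ask @ H1 ⇒ 8
H0 returns (3, (2))
H1 returns (3, (2))
H2 returns [(3, (2))]
= [(3, (2))]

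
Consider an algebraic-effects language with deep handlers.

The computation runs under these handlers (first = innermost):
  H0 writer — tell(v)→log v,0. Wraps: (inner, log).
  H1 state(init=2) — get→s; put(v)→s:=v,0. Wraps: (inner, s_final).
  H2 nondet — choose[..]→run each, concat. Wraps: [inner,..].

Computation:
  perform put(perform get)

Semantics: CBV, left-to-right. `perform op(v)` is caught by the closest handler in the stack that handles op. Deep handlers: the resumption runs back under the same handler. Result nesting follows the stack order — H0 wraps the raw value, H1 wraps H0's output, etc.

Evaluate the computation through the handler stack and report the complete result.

Evaluation trace:
get @ H1 ⇒ 2
put(2) @ H1 ⇒ s:=2
H0 returns (0, ())
H1 returns ((0, ()), 2)
H2 returns [((0, ()), 2)]
= [((0, ()), 2)]

Answer: [((0, ()), 2)]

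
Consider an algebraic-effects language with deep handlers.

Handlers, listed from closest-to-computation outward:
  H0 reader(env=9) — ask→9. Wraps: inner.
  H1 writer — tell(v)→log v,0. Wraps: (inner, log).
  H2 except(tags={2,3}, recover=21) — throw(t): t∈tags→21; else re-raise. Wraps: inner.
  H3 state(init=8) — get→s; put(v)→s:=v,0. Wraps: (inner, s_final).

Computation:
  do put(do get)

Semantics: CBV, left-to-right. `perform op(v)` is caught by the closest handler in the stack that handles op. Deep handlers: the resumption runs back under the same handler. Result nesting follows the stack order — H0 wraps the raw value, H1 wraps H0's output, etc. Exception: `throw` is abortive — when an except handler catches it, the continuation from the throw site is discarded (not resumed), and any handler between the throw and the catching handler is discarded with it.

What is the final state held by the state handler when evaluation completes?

Step-by-step:
get @ H3 ⇒ 8
put(8) @ H3 ⇒ s:=8
H0 returns 0
H1 returns (0, ())
H2 returns (0, ())
H3 returns ((0, ()), 8)
= ((0, ()), 8)

Answer: 8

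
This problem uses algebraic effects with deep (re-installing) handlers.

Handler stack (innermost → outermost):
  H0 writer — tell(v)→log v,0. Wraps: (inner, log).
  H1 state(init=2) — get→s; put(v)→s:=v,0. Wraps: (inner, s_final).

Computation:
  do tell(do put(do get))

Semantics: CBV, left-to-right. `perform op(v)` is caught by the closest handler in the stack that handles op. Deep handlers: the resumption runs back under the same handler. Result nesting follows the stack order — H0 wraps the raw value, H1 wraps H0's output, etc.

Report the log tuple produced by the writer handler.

Answer: (0)

Evaluation trace:
get @ H1 ⇒ 2
put(2) @ H1 ⇒ s:=2
tell(0) @ H0 ⇒ log+=0
H0 returns (0, (0))
H1 returns ((0, (0)), 2)
= ((0, (0)), 2)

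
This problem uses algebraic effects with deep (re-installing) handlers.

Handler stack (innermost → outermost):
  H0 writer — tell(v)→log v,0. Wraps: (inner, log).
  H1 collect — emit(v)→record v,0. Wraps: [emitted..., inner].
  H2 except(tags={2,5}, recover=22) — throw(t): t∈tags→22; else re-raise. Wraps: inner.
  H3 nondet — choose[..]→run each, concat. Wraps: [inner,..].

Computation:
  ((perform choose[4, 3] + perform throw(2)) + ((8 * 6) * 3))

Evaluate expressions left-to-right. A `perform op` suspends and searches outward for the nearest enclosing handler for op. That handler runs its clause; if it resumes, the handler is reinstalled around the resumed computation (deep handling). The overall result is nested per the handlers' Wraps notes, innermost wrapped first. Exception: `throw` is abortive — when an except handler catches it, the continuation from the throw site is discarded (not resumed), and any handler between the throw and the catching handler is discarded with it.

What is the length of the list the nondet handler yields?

Working:
choose[4, 3] @ H3
  branch[0] choose=4:
    throw(2) @ H2 caught ⇒ 22
    H3 returns [22]
  branch[1] choose=3:
    throw(2) @ H2 caught ⇒ 22
    H3 returns [22]
= [22, 22]

Answer: 2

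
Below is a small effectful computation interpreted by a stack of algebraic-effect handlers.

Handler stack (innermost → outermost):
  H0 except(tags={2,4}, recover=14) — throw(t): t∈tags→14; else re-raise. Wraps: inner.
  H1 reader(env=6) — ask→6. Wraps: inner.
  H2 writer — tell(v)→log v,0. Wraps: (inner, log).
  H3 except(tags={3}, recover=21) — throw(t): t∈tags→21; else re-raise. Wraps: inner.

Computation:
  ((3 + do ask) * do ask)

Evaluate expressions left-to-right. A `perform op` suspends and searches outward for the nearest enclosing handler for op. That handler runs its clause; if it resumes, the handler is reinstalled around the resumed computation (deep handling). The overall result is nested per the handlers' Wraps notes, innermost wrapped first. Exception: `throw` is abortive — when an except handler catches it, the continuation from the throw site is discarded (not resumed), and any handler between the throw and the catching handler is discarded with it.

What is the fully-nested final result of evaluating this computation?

Evaluation trace:
ask @ H1 ⇒ 6
ask @ H1 ⇒ 6
H0 returns 54
H1 returns 54
H2 returns (54, ())
H3 returns (54, ())
= (54, ())

Answer: (54, ())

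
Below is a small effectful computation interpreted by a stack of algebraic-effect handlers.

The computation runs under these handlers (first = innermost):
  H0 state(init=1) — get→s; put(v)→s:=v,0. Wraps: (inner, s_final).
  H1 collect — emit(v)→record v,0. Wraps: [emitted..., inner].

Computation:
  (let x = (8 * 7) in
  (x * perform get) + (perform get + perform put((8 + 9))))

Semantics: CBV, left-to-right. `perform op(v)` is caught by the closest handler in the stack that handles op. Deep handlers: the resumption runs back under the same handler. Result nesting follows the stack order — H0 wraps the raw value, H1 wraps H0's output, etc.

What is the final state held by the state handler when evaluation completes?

Answer: 17

Working:
get @ H0 ⇒ 1
get @ H0 ⇒ 1
put(17) @ H0 ⇒ s:=17
H0 returns (57, 17)
H1 returns [(57, 17)]
= [(57, 17)]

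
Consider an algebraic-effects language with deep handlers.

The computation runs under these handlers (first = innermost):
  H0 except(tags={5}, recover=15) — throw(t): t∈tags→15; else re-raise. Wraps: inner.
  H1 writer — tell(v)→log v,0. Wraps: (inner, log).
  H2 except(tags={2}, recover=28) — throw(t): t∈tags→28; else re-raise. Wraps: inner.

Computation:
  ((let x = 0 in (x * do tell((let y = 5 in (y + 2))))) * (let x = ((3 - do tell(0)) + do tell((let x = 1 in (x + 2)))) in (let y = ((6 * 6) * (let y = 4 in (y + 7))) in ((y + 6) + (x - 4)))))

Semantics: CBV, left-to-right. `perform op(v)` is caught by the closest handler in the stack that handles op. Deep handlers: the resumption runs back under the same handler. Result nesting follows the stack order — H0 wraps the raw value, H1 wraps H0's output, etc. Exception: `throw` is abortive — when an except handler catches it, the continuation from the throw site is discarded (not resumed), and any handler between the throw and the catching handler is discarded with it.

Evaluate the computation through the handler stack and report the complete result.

Step-by-step:
tell(7) @ H1 ⇒ log+=7
tell(0) @ H1 ⇒ log+=0
tell(3) @ H1 ⇒ log+=3
H0 returns 0
H1 returns (0, (7, 0, 3))
H2 returns (0, (7, 0, 3))
= (0, (7, 0, 3))

Answer: (0, (7, 0, 3))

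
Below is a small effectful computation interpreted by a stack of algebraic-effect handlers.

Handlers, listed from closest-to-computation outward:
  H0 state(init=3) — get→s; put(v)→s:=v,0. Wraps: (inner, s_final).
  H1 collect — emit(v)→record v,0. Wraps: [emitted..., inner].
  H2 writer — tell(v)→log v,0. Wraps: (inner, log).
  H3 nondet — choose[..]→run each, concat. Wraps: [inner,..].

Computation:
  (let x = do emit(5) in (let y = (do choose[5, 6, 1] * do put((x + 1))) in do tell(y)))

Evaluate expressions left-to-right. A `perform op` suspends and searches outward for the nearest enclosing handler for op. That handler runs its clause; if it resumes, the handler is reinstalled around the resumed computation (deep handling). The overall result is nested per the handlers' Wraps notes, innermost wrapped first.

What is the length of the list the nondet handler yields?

Working:
emit(5) @ H1 ⇒ out+=5
choose[5, 6, 1] @ H3
  branch[0] choose=5:
    put(1) @ H0 ⇒ s:=1
    tell(0) @ H2 ⇒ log+=0
    H0 returns (0, 1)
    H1 returns [5, (0, 1)]
    H2 returns ([5, (0, 1)], (0))
    H3 returns [([5, (0, 1)], (0))]
  branch[1] choose=6:
    put(1) @ H0 ⇒ s:=1
    tell(0) @ H2 ⇒ log+=0
    H0 returns (0, 1)
    H1 returns [5, (0, 1)]
    H2 returns ([5, (0, 1)], (0))
    H3 returns [([5, (0, 1)], (0))]
  branch[2] choose=1:
    put(1) @ H0 ⇒ s:=1
    tell(0) @ H2 ⇒ log+=0
    H0 returns (0, 1)
    H1 returns [5, (0, 1)]
    H2 returns ([5, (0, 1)], (0))
    H3 returns [([5, (0, 1)], (0))]
= [([5, (0, 1)], (0)), ([5, (0, 1)], (0)), ([5, (0, 1)], (0))]

Answer: 3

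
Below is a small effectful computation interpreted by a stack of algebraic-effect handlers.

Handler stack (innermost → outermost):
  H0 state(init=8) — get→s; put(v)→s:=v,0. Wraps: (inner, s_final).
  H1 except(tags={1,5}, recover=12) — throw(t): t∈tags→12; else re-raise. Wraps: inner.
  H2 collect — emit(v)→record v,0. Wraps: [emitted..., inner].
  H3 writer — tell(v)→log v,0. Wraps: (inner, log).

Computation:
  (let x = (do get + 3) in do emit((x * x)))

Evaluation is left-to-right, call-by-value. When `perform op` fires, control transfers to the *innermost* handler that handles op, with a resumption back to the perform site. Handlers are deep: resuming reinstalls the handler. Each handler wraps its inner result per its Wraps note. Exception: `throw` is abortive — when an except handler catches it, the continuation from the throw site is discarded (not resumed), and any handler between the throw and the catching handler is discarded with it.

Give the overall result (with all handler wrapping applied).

Answer: ([121, (0, 8)], ())

Evaluation trace:
get @ H0 ⇒ 8
emit(121) @ H2 ⇒ out+=121
H0 returns (0, 8)
H1 returns (0, 8)
H2 returns [121, (0, 8)]
H3 returns ([121, (0, 8)], ())
= ([121, (0, 8)], ())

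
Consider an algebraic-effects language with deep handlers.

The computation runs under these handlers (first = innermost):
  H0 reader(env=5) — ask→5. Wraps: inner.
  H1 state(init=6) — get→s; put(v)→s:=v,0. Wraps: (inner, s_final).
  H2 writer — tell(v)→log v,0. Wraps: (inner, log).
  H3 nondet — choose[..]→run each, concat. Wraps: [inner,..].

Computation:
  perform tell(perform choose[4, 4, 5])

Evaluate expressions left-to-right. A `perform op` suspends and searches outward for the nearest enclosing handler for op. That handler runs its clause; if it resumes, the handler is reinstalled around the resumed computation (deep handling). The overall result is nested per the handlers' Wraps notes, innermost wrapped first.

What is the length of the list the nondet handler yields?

Answer: 3

Evaluation trace:
choose[4, 4, 5] @ H3
  branch[0] choose=4:
    tell(4) @ H2 ⇒ log+=4
    H0 returns 0
    H1 returns (0, 6)
    H2 returns ((0, 6), (4))
    H3 returns [((0, 6), (4))]
  branch[1] choose=4:
    tell(4) @ H2 ⇒ log+=4
    H0 returns 0
    H1 returns (0, 6)
    H2 returns ((0, 6), (4))
    H3 returns [((0, 6), (4))]
  branch[2] choose=5:
    tell(5) @ H2 ⇒ log+=5
    H0 returns 0
    H1 returns (0, 6)
    H2 returns ((0, 6), (5))
    H3 returns [((0, 6), (5))]
= [((0, 6), (4)), ((0, 6), (4)), ((0, 6), (5))]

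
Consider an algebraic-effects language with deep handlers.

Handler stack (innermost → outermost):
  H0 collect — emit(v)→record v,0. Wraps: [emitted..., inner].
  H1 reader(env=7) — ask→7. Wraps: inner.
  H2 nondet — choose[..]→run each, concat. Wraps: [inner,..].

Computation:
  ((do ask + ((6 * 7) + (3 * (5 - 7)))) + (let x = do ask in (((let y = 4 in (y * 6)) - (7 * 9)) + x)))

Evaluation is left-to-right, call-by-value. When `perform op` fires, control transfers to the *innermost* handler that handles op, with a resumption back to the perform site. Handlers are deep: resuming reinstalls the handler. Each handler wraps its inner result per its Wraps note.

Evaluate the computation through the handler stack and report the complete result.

Step-by-step:
ask @ H1 ⇒ 7
ask @ H1 ⇒ 7
H0 returns [11]
H1 returns [11]
H2 returns [[11]]
= [[11]]

Answer: [[11]]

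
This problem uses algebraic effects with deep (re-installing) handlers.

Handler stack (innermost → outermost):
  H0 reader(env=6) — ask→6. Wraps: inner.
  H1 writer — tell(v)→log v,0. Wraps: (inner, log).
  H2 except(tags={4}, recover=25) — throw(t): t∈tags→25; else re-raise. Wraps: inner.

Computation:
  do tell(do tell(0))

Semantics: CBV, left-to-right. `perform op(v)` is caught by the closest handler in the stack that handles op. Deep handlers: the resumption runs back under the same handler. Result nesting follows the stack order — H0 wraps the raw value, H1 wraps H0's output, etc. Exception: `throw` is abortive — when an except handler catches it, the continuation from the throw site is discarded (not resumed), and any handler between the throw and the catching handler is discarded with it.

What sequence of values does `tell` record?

Answer: (0, 0)

Step-by-step:
tell(0) @ H1 ⇒ log+=0
tell(0) @ H1 ⇒ log+=0
H0 returns 0
H1 returns (0, (0, 0))
H2 returns (0, (0, 0))
= (0, (0, 0))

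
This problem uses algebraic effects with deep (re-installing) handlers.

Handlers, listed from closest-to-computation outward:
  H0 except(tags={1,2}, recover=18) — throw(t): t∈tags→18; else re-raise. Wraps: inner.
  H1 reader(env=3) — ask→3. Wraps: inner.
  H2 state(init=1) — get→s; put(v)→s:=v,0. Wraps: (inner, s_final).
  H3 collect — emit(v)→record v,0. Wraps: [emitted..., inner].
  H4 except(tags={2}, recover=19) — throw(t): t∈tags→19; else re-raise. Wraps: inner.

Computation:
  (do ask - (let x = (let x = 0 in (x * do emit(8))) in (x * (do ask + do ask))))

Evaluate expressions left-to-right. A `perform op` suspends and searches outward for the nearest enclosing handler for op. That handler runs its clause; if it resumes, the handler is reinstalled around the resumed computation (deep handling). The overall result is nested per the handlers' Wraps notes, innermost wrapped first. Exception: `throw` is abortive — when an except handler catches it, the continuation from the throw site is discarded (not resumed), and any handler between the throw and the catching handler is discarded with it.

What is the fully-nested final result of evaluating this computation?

Answer: [8, (3, 1)]

Step-by-step:
ask @ H1 ⇒ 3
emit(8) @ H3 ⇒ out+=8
ask @ H1 ⇒ 3
ask @ H1 ⇒ 3
H0 returns 3
H1 returns 3
H2 returns (3, 1)
H3 returns [8, (3, 1)]
H4 returns [8, (3, 1)]
= [8, (3, 1)]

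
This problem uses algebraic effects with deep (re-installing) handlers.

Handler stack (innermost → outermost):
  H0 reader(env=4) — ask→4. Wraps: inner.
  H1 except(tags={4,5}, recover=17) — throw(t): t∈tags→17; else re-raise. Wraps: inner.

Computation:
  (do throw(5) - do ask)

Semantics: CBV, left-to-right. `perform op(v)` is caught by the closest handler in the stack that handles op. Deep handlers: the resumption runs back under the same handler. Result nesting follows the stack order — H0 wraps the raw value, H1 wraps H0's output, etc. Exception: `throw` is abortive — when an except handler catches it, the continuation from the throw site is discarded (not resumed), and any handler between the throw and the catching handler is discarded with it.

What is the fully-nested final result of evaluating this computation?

Evaluation trace:
throw(5) @ H1 caught ⇒ 17
= 17

Answer: 17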